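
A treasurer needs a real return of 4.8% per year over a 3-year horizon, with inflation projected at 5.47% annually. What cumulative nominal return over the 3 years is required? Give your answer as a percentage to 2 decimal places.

35.04%

Required annual nominal rate: (1+4.8%)(1+5.47%) − 1 = 10.53256%.
Cumulative over 3 years: (1 + 0.1053256)^3 − 1 ≈ 0.35043.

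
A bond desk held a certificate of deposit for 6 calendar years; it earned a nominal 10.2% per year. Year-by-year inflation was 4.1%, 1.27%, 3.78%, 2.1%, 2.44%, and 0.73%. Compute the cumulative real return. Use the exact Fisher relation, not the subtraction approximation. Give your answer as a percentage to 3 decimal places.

Cumulative inflation factor: 1.041 × 1.0127 × 1.0378 × 1.021 × 1.0244 × 1.0073 ≈ 1.15266.
Nominal growth factor: 1.79098. Real growth factor = 1.79098 / 1.15266 ≈ 1.55378.
Total real return ≈ 55.3782%.

55.378%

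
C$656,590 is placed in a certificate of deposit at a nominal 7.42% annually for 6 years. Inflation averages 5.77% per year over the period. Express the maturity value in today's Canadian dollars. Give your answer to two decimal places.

C$720,493.60

Nominal value at maturity: C$656,590 × (1 + 7.42%)^6 ≈ C$1,008,800.18.
Price-level factor over 6 years: (1 + 5.77%)^6 ≈ 1.4001514875.
The maturity value deflated by that factor is the answer in today's purchasing power.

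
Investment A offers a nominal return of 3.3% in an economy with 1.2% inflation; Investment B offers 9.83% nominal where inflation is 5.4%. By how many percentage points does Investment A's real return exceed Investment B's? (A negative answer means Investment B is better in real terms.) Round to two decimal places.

Investment A real return: 1.033/1.012 − 1 = 2.075%.
Investment B real return: 1.0983/1.054 − 1 = 4.203%.
Difference: 2.075 − 4.203 = -2.128 pp.

-2.13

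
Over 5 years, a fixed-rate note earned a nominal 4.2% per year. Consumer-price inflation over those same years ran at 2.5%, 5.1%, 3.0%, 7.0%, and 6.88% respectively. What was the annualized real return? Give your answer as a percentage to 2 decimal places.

Cumulative inflation factor: 1.025 × 1.051 × 1.030 × 1.070 × 1.0688 ≈ 1.26895.
Nominal growth factor: 1.22840. Real growth factor = 1.22840 / 1.26895 ≈ 0.96804.
Annualized: 0.96804^(1/5) − 1 ≈ -0.00647.

-0.65%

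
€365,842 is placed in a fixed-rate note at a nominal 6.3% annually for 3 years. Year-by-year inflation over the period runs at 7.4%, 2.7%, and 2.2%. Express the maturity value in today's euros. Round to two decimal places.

€389,823.25

Nominal value at maturity: €365,842 × (1 + 6.3%)^3 ≈ €439,433.70.
Price-level factor over 3 years: 1.074 × 1.027 × 1.022 = 1.127263956.
Dividing the nominal maturity value by the price-level factor gives the value in today's money.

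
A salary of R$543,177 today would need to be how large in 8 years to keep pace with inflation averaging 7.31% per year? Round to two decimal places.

R$955,130.98

Cumulative price-level factor: (1+7.31%)^8 ≈ 1.7584157253.
Multiplying R$543,177 by the price-level factor gives the future nominal sum.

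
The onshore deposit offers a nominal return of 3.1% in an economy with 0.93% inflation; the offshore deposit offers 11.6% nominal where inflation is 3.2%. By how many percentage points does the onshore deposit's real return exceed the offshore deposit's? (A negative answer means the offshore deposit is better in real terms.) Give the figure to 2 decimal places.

-5.99

The onshore deposit real return: 1.031/1.0093 − 1 = 2.150%.
The offshore deposit real return: 1.116/1.032 − 1 = 8.140%.
Difference: 2.150 − 8.140 = -5.990 pp.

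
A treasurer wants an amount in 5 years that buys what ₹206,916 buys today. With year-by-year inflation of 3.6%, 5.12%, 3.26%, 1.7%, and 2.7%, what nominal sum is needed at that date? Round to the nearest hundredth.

Cumulative price-level factor: 1.036 × 1.0512 × 1.0326 × 1.017 × 1.027 ≈ 1.1745421993.
The nominal amount required is ₹206,916 scaled up by that factor.

₹243,031.57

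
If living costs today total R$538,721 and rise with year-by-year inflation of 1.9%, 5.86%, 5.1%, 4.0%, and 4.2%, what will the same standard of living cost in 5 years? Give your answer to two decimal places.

Cumulative price-level factor: 1.019 × 1.0586 × 1.051 × 1.040 × 1.042 ≈ 1.2285981243.
The nominal amount required is R$538,721 scaled up by that factor.

R$661,871.61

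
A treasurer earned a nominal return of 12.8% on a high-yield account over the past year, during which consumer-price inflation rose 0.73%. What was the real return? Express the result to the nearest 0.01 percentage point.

Real return via the Fisher equation: (1 + 12.8%)/(1 + 0.73%) − 1 = 1.128/1.0073 − 1 ≈ 0.11983.

11.98%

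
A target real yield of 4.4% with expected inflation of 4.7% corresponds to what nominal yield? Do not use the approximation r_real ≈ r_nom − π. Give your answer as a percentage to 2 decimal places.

9.31%

By the Fisher equation, 1 + r_nom = (1 + 4.4%)(1 + 4.7%) = 1.044 × 1.047 = 1.093068.
So r_nom = 9.3068%.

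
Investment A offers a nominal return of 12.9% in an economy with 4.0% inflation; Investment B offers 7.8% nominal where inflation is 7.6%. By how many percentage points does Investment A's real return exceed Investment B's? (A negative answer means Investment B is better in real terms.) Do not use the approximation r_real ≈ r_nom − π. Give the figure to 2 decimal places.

Investment A real return: 1.129/1.040 − 1 = 8.558%.
Investment B real return: 1.078/1.076 − 1 = 0.186%.
Difference: 8.558 − 0.186 = 8.372 pp.

8.37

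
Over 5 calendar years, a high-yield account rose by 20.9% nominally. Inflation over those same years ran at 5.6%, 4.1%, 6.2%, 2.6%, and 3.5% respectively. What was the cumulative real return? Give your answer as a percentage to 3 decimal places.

Cumulative inflation factor: 1.056 × 1.041 × 1.062 × 1.026 × 1.035 ≈ 1.23973.
Nominal growth factor: 1.20900. Real growth factor = 1.20900 / 1.23973 ≈ 0.97521.
Total real return ≈ -2.4787%.

-2.479%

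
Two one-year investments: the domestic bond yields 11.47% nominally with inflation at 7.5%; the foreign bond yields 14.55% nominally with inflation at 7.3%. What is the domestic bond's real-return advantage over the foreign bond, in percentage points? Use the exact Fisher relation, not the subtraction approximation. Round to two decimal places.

-3.06

The domestic bond real return: 1.1147/1.075 − 1 = 3.693%.
The foreign bond real return: 1.1455/1.073 − 1 = 6.757%.
Difference: 3.693 − 6.757 = -3.064 pp.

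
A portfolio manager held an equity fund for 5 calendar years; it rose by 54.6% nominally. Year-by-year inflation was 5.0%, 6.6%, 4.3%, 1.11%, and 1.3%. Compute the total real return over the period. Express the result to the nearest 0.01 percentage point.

29.29%

Cumulative inflation factor: 1.050 × 1.066 × 1.043 × 1.0111 × 1.013 ≈ 1.19573.
Nominal growth factor: 1.54600. Real growth factor = 1.54600 / 1.19573 ≈ 1.29293.
Total real return ≈ 29.2930%.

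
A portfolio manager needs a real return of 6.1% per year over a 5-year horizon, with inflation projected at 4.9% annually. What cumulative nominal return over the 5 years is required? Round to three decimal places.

70.787%

Required annual nominal rate: (1+6.1%)(1+4.9%) − 1 = 11.2989%.
Cumulative over 5 years: (1 + 0.112989)^5 − 1 ≈ 0.70787.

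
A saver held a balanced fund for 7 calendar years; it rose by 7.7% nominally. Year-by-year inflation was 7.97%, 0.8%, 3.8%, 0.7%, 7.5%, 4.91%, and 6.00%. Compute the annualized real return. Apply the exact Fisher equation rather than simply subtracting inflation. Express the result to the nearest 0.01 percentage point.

-3.28%

Cumulative inflation factor: 1.0797 × 1.008 × 1.038 × 1.007 × 1.075 × 1.0491 × 1.0600 ≈ 1.35995.
Nominal growth factor: 1.07700. Real growth factor = 1.07700 / 1.35995 ≈ 0.79194.
Annualized: 0.79194^(1/7) − 1 ≈ -0.03277.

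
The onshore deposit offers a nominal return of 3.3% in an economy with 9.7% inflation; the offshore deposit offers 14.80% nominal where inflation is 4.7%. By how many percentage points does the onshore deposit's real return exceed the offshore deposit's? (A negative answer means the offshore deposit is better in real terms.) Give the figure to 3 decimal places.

The onshore deposit real return: 1.033/1.097 − 1 = -5.8341%.
The offshore deposit real return: 1.1480/1.047 − 1 = 9.6466%.
Difference: -5.8341 − 9.6466 = -15.4807 pp.

-15.481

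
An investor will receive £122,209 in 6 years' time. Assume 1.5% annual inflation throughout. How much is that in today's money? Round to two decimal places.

£111,765.29

Price-level factor over 6 years: (1 + 1.5%)^6 ≈ 1.0934432639.
Purchasing power today: £122,209 divided by that factor.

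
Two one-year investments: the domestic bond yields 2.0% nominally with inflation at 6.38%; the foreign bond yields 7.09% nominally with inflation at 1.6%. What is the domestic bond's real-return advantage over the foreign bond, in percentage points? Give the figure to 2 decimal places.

The domestic bond real return: 1.020/1.0638 − 1 = -4.117%.
The foreign bond real return: 1.0709/1.016 − 1 = 5.404%.
Difference: -4.117 − 5.404 = -9.521 pp.

-9.52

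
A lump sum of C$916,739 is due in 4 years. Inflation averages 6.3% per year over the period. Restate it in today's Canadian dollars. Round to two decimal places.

C$717,980.50

Price-level factor over 4 years: (1 + 6.3%)^4 ≈ 1.2768299410.
Purchasing power today: C$916,739 divided by that factor.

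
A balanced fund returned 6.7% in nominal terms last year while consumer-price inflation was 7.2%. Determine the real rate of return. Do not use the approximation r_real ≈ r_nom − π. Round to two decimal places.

Real return via the Fisher equation: (1 + 6.7%)/(1 + 7.2%) − 1 = 1.067/1.072 − 1 ≈ -0.00466.

-0.47%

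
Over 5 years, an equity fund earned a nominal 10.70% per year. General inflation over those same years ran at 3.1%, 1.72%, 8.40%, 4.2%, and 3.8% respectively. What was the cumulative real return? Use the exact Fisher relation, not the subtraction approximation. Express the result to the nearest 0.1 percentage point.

Cumulative inflation factor: 1.031 × 1.0172 × 1.0840 × 1.042 × 1.038 ≈ 1.22959.
Nominal growth factor: 1.66241. Real growth factor = 1.66241 / 1.22959 ≈ 1.35201.
Total real return ≈ 35.2006%.

35.2%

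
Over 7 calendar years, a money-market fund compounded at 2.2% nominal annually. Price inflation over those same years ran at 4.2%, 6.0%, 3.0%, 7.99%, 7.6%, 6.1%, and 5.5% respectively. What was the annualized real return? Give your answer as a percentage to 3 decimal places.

-3.364%

Cumulative inflation factor: 1.042 × 1.060 × 1.030 × 1.0799 × 1.076 × 1.061 × 1.055 ≈ 1.47970.
Nominal growth factor: 1.16454. Real growth factor = 1.16454 / 1.47970 ≈ 0.78701.
Annualized: 0.78701^(1/7) − 1 ≈ -0.03364.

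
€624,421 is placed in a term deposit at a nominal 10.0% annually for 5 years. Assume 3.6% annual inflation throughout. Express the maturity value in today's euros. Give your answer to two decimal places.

Nominal value at maturity: €624,421 × (1 + 10.0%)^5 ≈ €1,005,636.26.
Price-level factor over 5 years: (1 + 3.6%)^5 ≈ 1.1934350185.
Dividing the nominal maturity value by the price-level factor gives the value in today's money.

€842,640.15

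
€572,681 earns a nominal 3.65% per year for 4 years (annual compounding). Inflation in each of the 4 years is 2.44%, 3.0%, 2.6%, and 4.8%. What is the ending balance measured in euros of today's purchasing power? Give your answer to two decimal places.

Nominal value at maturity: €572,681 × (1 + 3.65%)^4 ≈ €660,982.56.
Price-level factor over 4 years: 1.0244 × 1.030 × 1.026 × 1.048 ≈ 1.1345285727.
Dividing the nominal maturity value by the price-level factor gives the value in today's money.

€582,605.48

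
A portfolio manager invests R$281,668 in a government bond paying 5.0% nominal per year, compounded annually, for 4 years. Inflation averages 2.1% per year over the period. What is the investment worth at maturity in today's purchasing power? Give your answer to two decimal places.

Nominal value at maturity: R$281,668 × (1 + 5.0%)^4 ≈ R$342,369.21.
Price-level factor over 4 years: (1 + 2.1%)^4 ≈ 1.0866832385.
Dividing the nominal maturity value by the price-level factor gives the value in today's money.

R$315,058.89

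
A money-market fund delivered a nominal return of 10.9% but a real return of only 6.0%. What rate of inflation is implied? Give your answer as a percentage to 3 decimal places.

4.623%

From (1+r_nom) = (1+r_real)(1+π), we get 1+π = (1 + 10.9%)/(1 + 6.0%) = 1.109/1.060 ≈ 1.04623.
So π ≈ 4.6226%.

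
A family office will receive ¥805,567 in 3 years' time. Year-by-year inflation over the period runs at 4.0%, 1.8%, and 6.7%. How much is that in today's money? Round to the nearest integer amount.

¥713,109

Price-level factor over 3 years: 1.040 × 1.018 × 1.067 = 1.12965424.
Purchasing power today: ¥805,567 divided by that factor.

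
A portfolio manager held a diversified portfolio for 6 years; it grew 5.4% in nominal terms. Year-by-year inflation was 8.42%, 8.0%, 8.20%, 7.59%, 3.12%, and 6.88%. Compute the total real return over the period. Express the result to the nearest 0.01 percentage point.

-29.84%

Cumulative inflation factor: 1.0842 × 1.080 × 1.0820 × 1.0759 × 1.0312 × 1.0688 ≈ 1.50235.
Nominal growth factor: 1.05400. Real growth factor = 1.05400 / 1.50235 ≈ 0.70157.
Total real return ≈ -29.8433%.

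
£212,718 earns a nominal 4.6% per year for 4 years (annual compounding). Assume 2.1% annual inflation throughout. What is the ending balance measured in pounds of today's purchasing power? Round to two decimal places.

£234,330.06

Nominal value at maturity: £212,718 × (1 + 4.6%)^4 ≈ £254,642.55.
Price-level factor over 4 years: (1 + 2.1%)^4 ≈ 1.0866832385.
The maturity value deflated by that factor is the answer in today's purchasing power.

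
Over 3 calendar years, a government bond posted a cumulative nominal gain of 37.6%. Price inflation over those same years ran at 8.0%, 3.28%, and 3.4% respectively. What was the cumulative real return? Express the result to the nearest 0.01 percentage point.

Cumulative inflation factor: 1.080 × 1.0328 × 1.034 ≈ 1.15335.
Nominal growth factor: 1.37600. Real growth factor = 1.37600 / 1.15335 ≈ 1.19305.
Total real return ≈ 19.3048%.

19.30%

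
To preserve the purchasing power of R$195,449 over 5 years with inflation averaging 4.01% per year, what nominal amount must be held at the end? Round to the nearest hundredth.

R$237,907.94

Cumulative price-level factor: (1+4.01%)^5 ≈ 1.2172379442.
Multiplying R$195,449 by the price-level factor gives the future nominal sum.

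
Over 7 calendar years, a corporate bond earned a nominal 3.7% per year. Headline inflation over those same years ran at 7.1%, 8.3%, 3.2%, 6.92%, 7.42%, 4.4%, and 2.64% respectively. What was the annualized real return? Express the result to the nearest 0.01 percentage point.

-1.88%

Cumulative inflation factor: 1.071 × 1.083 × 1.032 × 1.0692 × 1.0742 × 1.044 × 1.0264 ≈ 1.47319.
Nominal growth factor: 1.28959. Real growth factor = 1.28959 / 1.47319 ≈ 0.87537.
Annualized: 0.87537^(1/7) − 1 ≈ -0.01884.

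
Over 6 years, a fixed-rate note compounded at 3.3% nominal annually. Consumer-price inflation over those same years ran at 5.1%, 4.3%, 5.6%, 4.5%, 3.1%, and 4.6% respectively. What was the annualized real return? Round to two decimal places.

-1.18%

Cumulative inflation factor: 1.051 × 1.043 × 1.056 × 1.045 × 1.031 × 1.046 ≈ 1.30454.
Nominal growth factor: 1.21507. Real growth factor = 1.21507 / 1.30454 ≈ 0.93142.
Annualized: 0.93142^(1/6) − 1 ≈ -0.01177.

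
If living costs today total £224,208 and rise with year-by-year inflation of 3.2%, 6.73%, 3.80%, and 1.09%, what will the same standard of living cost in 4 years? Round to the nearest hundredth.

Cumulative price-level factor: 1.032 × 1.0673 × 1.0380 × 1.0109 ≈ 1.1557709031.
The nominal amount required is £224,208 scaled up by that factor.

£259,133.08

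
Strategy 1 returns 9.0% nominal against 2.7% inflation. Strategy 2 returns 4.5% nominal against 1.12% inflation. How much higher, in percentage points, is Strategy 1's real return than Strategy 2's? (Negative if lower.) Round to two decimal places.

Strategy 1 real return: 1.090/1.027 − 1 = 6.134%.
Strategy 2 real return: 1.045/1.0112 − 1 = 3.343%.
Difference: 6.134 − 3.343 = 2.791 pp.

2.79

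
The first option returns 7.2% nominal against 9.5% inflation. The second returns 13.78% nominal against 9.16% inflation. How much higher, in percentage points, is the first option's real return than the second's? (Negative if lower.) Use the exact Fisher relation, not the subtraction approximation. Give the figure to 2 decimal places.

-6.33

The first option real return: 1.072/1.095 − 1 = -2.100%.
The second real return: 1.1378/1.0916 − 1 = 4.232%.
Difference: -2.100 − 4.232 = -6.332 pp.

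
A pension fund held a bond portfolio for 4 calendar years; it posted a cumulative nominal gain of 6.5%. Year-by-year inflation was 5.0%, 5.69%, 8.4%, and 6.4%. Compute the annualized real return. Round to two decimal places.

-4.49%

Cumulative inflation factor: 1.050 × 1.0569 × 1.084 × 1.064 ≈ 1.27995.
Nominal growth factor: 1.06500. Real growth factor = 1.06500 / 1.27995 ≈ 0.83206.
Annualized: 0.83206^(1/4) − 1 ≈ -0.04492.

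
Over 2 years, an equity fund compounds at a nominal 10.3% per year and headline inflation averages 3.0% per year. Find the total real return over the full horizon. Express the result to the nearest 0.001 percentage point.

14.677%

The annual real rate is (1+10.3%)/(1+3.0%) − 1 = 7.0874%.
Compounded over 2 years: (1 + 0.070874)^2 − 1 ≈ 0.14677.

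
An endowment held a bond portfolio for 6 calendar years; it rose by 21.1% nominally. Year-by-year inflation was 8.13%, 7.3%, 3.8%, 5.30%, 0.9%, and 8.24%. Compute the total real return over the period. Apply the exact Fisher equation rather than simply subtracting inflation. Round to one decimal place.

-12.6%

Cumulative inflation factor: 1.0813 × 1.073 × 1.038 × 1.0530 × 1.009 × 1.0824 ≈ 1.38500.
Nominal growth factor: 1.21100. Real growth factor = 1.21100 / 1.38500 ≈ 0.87437.
Total real return ≈ -12.5633%.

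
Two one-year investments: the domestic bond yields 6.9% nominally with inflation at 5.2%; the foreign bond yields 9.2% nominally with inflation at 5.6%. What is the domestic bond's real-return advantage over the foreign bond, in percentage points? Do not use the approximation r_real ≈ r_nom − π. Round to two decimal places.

The domestic bond real return: 1.069/1.052 − 1 = 1.616%.
The foreign bond real return: 1.092/1.056 − 1 = 3.409%.
Difference: 1.616 − 3.409 = -1.793 pp.

-1.79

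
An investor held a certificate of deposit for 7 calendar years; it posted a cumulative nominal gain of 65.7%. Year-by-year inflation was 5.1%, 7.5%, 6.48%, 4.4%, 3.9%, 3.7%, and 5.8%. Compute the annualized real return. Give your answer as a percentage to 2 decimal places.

2.11%

Cumulative inflation factor: 1.051 × 1.075 × 1.0648 × 1.044 × 1.039 × 1.037 × 1.058 ≈ 1.43173.
Nominal growth factor: 1.65700. Real growth factor = 1.65700 / 1.43173 ≈ 1.15734.
Annualized: 1.15734^(1/7) − 1 ≈ 0.02109.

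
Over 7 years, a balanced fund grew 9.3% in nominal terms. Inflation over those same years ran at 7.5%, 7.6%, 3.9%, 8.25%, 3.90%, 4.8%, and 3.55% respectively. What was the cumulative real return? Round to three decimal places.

Cumulative inflation factor: 1.075 × 1.076 × 1.039 × 1.0825 × 1.0390 × 1.048 × 1.0355 ≈ 1.46687.
Nominal growth factor: 1.09300. Real growth factor = 1.09300 / 1.46687 ≈ 0.74512.
Total real return ≈ -25.4875%.

-25.488%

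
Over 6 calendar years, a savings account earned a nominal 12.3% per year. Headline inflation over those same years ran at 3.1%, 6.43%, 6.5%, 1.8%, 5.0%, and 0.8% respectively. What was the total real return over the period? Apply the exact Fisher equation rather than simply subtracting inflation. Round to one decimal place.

59.3%

Cumulative inflation factor: 1.031 × 1.0643 × 1.065 × 1.018 × 1.050 × 1.008 ≈ 1.25913.
Nominal growth factor: 2.00576. Real growth factor = 2.00576 / 1.25913 ≈ 1.59297.
Total real return ≈ 59.2974%.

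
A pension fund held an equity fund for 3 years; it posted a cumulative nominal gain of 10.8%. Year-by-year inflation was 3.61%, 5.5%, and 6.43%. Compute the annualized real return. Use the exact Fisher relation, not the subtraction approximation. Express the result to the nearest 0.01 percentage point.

-1.61%

Cumulative inflation factor: 1.0361 × 1.055 × 1.0643 ≈ 1.16337.
Nominal growth factor: 1.10800. Real growth factor = 1.10800 / 1.16337 ≈ 0.95240.
Annualized: 0.95240^(1/3) − 1 ≈ -0.01612.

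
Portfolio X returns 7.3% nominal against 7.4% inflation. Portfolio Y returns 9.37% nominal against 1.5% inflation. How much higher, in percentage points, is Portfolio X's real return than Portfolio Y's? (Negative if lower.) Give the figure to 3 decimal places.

Portfolio X real return: 1.073/1.074 − 1 = -0.0931%.
Portfolio Y real return: 1.0937/1.015 − 1 = 7.7537%.
Difference: -0.0931 − 7.7537 = -7.8468 pp.

-7.847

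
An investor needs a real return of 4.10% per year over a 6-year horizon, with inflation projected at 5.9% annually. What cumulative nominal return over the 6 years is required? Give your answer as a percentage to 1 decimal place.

Required annual nominal rate: (1+4.10%)(1+5.9%) − 1 = 10.2419%.
Cumulative over 6 years: (1 + 0.102419)^6 − 1 ≈ 0.79506.

79.5%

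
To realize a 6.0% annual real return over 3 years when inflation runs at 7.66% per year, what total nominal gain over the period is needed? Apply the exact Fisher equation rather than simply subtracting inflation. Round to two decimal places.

Required annual nominal rate: (1+6.0%)(1+7.66%) − 1 = 14.1196%.
Cumulative over 3 years: (1 + 0.141196)^3 − 1 ≈ 0.48621.

48.62%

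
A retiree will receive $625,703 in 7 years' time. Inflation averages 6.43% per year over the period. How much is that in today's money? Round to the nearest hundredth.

Price-level factor over 7 years: (1 + 6.43%)^7 ≈ 1.5468508313.
Purchasing power today: $625,703 divided by that factor.

$404,501.19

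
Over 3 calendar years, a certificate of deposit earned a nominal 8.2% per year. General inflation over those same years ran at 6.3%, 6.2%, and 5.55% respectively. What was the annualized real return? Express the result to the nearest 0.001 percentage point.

2.060%

Cumulative inflation factor: 1.063 × 1.062 × 1.0555 ≈ 1.19156.
Nominal growth factor: 1.26672. Real growth factor = 1.26672 / 1.19156 ≈ 1.06308.
Annualized: 1.06308^(1/3) − 1 ≈ 0.02060.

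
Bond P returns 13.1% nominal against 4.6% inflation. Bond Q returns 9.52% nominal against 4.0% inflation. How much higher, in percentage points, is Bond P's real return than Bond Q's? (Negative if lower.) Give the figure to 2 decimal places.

Bond P real return: 1.131/1.046 − 1 = 8.126%.
Bond Q real return: 1.0952/1.040 − 1 = 5.308%.
Difference: 8.126 − 5.308 = 2.818 pp.

2.82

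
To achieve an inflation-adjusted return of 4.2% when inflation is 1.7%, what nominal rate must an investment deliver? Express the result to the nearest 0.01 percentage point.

By the Fisher equation, 1 + r_nom = (1 + 4.2%)(1 + 1.7%) = 1.042 × 1.017 = 1.059714.
So r_nom = 5.9714%.

5.97%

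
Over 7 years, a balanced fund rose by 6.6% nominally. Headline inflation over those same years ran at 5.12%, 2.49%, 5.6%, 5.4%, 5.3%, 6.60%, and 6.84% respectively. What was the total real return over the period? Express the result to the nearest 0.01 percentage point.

-25.87%

Cumulative inflation factor: 1.0512 × 1.0249 × 1.056 × 1.054 × 1.053 × 1.0660 × 1.0684 ≈ 1.43811.
Nominal growth factor: 1.06600. Real growth factor = 1.06600 / 1.43811 ≈ 0.74125.
Total real return ≈ -25.8747%.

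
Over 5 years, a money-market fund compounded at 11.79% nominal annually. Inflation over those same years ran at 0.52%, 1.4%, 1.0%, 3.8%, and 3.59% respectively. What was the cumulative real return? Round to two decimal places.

57.72%

Cumulative inflation factor: 1.0052 × 1.014 × 1.010 × 1.038 × 1.0359 ≈ 1.10695.
Nominal growth factor: 1.74588. Real growth factor = 1.74588 / 1.10695 ≈ 1.57720.
Total real return ≈ 57.7204%.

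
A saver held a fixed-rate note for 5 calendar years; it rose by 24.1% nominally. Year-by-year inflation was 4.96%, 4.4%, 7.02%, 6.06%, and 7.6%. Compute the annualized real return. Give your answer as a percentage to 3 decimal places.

-1.498%

Cumulative inflation factor: 1.0496 × 1.044 × 1.0702 × 1.0606 × 1.076 ≈ 1.33830.
Nominal growth factor: 1.24100. Real growth factor = 1.24100 / 1.33830 ≈ 0.92730.
Annualized: 0.92730^(1/5) − 1 ≈ -0.01498.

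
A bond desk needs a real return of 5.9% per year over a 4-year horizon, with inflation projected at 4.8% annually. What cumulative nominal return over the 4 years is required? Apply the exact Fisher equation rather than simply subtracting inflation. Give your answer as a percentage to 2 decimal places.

Required annual nominal rate: (1+5.9%)(1+4.8%) − 1 = 10.9832%.
Cumulative over 4 years: (1 + 0.109832)^4 − 1 ≈ 0.51715.

51.72%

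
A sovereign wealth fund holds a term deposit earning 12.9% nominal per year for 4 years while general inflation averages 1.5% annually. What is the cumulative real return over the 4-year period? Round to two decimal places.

The annual real rate is (1+12.9%)/(1+1.5%) − 1 = 11.2315%.
Compounded over 4 years: (1 + 0.112315)^4 − 1 ≈ 0.53078.

53.08%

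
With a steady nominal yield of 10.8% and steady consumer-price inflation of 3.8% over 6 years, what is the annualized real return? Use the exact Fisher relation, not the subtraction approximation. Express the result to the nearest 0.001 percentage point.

With constant rates the annual real return is the same each year: (1+10.8%)/(1+3.8%) − 1 = 0.06744.

6.744%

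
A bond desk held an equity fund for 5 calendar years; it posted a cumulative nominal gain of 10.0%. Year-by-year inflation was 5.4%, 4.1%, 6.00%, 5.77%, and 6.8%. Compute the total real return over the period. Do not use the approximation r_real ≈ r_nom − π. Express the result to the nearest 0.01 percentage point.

Cumulative inflation factor: 1.054 × 1.041 × 1.0600 × 1.0577 × 1.068 ≈ 1.31381.
Nominal growth factor: 1.10000. Real growth factor = 1.10000 / 1.31381 ≈ 0.83726.
Total real return ≈ -16.2737%.

-16.27%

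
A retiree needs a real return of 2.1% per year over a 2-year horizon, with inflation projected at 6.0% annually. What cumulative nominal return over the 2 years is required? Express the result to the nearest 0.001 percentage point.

17.129%

Required annual nominal rate: (1+2.1%)(1+6.0%) − 1 = 8.226%.
Cumulative over 2 years: (1 + 0.08226)^2 − 1 ≈ 0.17129.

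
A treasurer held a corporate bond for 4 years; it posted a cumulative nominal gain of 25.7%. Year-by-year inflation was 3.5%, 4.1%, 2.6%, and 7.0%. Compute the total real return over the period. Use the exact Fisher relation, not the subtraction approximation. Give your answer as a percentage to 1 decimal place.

6.3%

Cumulative inflation factor: 1.035 × 1.041 × 1.026 × 1.070 ≈ 1.18283.
Nominal growth factor: 1.25700. Real growth factor = 1.25700 / 1.18283 ≈ 1.06271.
Total real return ≈ 6.2706%.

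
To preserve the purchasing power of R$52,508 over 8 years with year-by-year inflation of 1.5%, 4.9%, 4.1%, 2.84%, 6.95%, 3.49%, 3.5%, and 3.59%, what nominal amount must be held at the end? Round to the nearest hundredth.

R$71,025.97

Cumulative price-level factor: 1.015 × 1.049 × 1.041 × 1.0284 × 1.0695 × 1.0349 × 1.035 × 1.0359 ≈ 1.3526694657.
The nominal amount required is R$52,508 scaled up by that factor.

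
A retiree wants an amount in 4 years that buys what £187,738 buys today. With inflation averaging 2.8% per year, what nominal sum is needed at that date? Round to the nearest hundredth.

£209,664.38

Cumulative price-level factor: (1+2.8%)^4 ≈ 1.1167924227.
The nominal amount required is £187,738 scaled up by that factor.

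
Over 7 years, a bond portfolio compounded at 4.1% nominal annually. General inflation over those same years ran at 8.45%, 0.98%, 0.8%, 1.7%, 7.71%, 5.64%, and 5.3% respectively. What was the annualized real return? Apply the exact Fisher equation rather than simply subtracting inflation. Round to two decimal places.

Cumulative inflation factor: 1.0845 × 1.0098 × 1.008 × 1.017 × 1.0771 × 1.0564 × 1.053 ≈ 1.34511.
Nominal growth factor: 1.32481. Real growth factor = 1.32481 / 1.34511 ≈ 0.98491.
Annualized: 0.98491^(1/7) − 1 ≈ -0.00217.

-0.22%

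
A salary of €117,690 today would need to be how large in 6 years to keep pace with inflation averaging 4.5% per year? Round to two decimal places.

Cumulative price-level factor: (1+4.5%)^6 ≈ 1.3022601248.
The nominal amount required is €117,690 scaled up by that factor.

€153,262.99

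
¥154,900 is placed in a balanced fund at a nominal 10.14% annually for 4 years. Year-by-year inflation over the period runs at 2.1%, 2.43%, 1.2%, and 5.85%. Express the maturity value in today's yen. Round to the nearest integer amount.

Nominal value at maturity: ¥154,900 × (1 + 10.14%)^4 ≈ ¥227,946.
Price-level factor over 4 years: 1.021 × 1.0243 × 1.012 × 1.0585 ≈ 1.1202740850.
The maturity value deflated by that factor is the answer in today's purchasing power.

¥203,473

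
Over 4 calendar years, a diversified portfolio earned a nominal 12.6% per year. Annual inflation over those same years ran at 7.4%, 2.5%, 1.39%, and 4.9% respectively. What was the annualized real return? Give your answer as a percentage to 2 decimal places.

8.25%

Cumulative inflation factor: 1.074 × 1.025 × 1.0139 × 1.049 ≈ 1.17084.
Nominal growth factor: 1.60751. Real growth factor = 1.60751 / 1.17084 ≈ 1.37295.
Annualized: 1.37295^(1/4) − 1 ≈ 0.08246.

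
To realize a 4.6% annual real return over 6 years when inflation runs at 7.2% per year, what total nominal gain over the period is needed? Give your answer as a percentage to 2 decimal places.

Required annual nominal rate: (1+4.6%)(1+7.2%) − 1 = 12.1312%.
Cumulative over 6 years: (1 + 0.121312)^6 − 1 ≈ 0.98774.

98.77%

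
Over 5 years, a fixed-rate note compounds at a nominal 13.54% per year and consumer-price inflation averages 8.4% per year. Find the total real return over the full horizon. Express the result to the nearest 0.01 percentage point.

26.07%

The annual real rate is (1+13.54%)/(1+8.4%) − 1 = 4.7417%.
Compounded over 5 years: (1 + 0.047417)^5 − 1 ≈ 0.26066.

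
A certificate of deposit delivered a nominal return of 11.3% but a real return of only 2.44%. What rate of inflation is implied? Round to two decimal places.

8.65%

From (1+r_nom) = (1+r_real)(1+π), we get 1+π = (1 + 11.3%)/(1 + 2.44%) = 1.113/1.0244 ≈ 1.08649.
So π ≈ 8.6490%.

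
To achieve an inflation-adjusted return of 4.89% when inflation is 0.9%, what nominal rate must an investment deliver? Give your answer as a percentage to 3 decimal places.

By the Fisher equation, 1 + r_nom = (1 + 4.89%)(1 + 0.9%) = 1.0489 × 1.009 = 1.0583401.
So r_nom = 5.83401%.

5.834%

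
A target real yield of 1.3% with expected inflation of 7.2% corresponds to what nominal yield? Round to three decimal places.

By the Fisher equation, 1 + r_nom = (1 + 1.3%)(1 + 7.2%) = 1.013 × 1.072 = 1.085936.
So r_nom = 8.5936%.

8.594%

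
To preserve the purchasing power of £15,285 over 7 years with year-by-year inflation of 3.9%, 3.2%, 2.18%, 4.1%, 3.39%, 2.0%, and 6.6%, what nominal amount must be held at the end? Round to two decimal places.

£19,598.07

Cumulative price-level factor: 1.039 × 1.032 × 1.0218 × 1.041 × 1.0339 × 1.020 × 1.066 ≈ 1.2821764165.
The nominal amount required is £15,285 scaled up by that factor.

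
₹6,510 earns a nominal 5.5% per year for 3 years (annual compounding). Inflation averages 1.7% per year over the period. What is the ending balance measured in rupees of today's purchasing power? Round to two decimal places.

Nominal value at maturity: ₹6,510 × (1 + 5.5%)^3 ≈ ₹7,644.31.
Price-level factor over 3 years: (1 + 1.7%)^3 = 1.051871913.
The maturity value deflated by that factor is the answer in today's purchasing power.

₹7,267.34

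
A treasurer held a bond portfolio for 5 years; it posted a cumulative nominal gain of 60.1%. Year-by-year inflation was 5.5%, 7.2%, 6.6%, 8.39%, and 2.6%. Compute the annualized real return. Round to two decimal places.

3.61%

Cumulative inflation factor: 1.055 × 1.072 × 1.066 × 1.0839 × 1.026 ≈ 1.34073.
Nominal growth factor: 1.60100. Real growth factor = 1.60100 / 1.34073 ≈ 1.19413.
Annualized: 1.19413^(1/5) − 1 ≈ 0.03612.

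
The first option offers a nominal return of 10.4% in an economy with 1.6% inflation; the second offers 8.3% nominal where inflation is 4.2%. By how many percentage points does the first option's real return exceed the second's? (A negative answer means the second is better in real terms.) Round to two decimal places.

The first option real return: 1.104/1.016 − 1 = 8.661%.
The second real return: 1.083/1.042 − 1 = 3.935%.
Difference: 8.661 − 3.935 = 4.726 pp.

4.73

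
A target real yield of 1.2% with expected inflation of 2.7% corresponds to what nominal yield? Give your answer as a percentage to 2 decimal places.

By the Fisher equation, 1 + r_nom = (1 + 1.2%)(1 + 2.7%) = 1.012 × 1.027 = 1.039324.
So r_nom = 3.9324%.

3.93%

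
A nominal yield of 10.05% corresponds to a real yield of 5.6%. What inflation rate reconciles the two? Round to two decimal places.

From (1+r_nom) = (1+r_real)(1+π), we get 1+π = (1 + 10.05%)/(1 + 5.6%) = 1.1005/1.056 ≈ 1.04214.
So π ≈ 4.2140%.

4.21%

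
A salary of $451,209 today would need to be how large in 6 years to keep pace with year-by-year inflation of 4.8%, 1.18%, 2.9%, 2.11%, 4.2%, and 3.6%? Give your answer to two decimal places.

Cumulative price-level factor: 1.048 × 1.0118 × 1.029 × 1.0211 × 1.042 × 1.036 ≈ 1.2027270623.
The nominal amount required is $451,209 scaled up by that factor.

$542,681.28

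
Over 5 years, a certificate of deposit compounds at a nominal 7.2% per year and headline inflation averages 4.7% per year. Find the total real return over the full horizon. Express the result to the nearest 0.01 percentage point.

12.52%

The annual real rate is (1+7.2%)/(1+4.7%) − 1 = 2.3878%.
Compounded over 5 years: (1 + 0.023878)^5 − 1 ≈ 0.12523.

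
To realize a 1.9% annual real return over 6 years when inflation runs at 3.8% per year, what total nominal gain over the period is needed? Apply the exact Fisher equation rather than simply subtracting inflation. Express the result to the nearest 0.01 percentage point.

40.03%

Required annual nominal rate: (1+1.9%)(1+3.8%) − 1 = 5.7722%.
Cumulative over 6 years: (1 + 0.057722)^6 − 1 ≈ 0.40033.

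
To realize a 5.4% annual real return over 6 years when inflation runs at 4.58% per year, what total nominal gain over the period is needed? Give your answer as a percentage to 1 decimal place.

Required annual nominal rate: (1+5.4%)(1+4.58%) − 1 = 10.22732%.
Cumulative over 6 years: (1 + 0.1022732)^6 − 1 ≈ 0.79364.

79.4%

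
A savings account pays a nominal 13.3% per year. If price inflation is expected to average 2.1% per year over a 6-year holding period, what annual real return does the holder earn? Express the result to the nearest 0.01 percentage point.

With constant rates the annual real return is the same each year: (1+13.3%)/(1+2.1%) − 1 = 0.10970.

10.97%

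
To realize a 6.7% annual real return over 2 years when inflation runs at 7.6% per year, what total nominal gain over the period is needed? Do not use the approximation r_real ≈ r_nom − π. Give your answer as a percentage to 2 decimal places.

31.81%

Required annual nominal rate: (1+6.7%)(1+7.6%) − 1 = 14.8092%.
Cumulative over 2 years: (1 + 0.148092)^2 − 1 ≈ 0.31812.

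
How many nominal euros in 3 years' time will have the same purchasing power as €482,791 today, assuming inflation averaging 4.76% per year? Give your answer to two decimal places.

€555,067.29

Cumulative price-level factor: (1+4.76%)^3 ≈ 1.1497051302.
The nominal amount required is €482,791 scaled up by that factor.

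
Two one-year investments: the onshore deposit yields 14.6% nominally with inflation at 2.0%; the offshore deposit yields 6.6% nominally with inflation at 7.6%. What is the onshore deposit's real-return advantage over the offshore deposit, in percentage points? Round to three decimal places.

13.282

The onshore deposit real return: 1.146/1.020 − 1 = 12.3529%.
The offshore deposit real return: 1.066/1.076 − 1 = -0.9294%.
Difference: 12.3529 − (-0.9294) = 13.2823 pp.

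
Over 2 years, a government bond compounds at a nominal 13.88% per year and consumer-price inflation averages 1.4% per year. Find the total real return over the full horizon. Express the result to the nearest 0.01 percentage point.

26.13%

The annual real rate is (1+13.88%)/(1+1.4%) − 1 = 12.3077%.
Compounded over 2 years: (1 + 0.123077)^2 − 1 ≈ 0.26130.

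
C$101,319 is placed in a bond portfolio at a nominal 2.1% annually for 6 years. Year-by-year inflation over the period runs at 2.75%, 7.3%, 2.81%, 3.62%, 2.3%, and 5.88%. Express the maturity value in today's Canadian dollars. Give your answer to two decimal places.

C$90,218.43

Nominal value at maturity: C$101,319 × (1 + 2.1%)^6 ≈ C$114,774.48.
Price-level factor over 6 years: 1.0275 × 1.073 × 1.0281 × 1.0362 × 1.023 × 1.0588 ≈ 1.2721844005.
Dividing the nominal maturity value by the price-level factor gives the value in today's money.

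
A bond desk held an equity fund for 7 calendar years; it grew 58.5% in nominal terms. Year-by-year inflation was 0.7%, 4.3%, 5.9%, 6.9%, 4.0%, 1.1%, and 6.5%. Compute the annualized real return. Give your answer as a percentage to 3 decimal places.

Cumulative inflation factor: 1.007 × 1.043 × 1.059 × 1.069 × 1.040 × 1.011 × 1.065 ≈ 1.33144.
Nominal growth factor: 1.58500. Real growth factor = 1.58500 / 1.33144 ≈ 1.19044.
Annualized: 1.19044^(1/7) − 1 ≈ 0.02522.

2.522%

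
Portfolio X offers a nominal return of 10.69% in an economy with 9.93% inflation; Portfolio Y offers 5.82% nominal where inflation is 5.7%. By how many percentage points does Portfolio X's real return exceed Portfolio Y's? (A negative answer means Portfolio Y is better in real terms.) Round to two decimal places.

0.58

Portfolio X real return: 1.1069/1.0993 − 1 = 0.691%.
Portfolio Y real return: 1.0582/1.057 − 1 = 0.114%.
Difference: 0.691 − 0.114 = 0.577 pp.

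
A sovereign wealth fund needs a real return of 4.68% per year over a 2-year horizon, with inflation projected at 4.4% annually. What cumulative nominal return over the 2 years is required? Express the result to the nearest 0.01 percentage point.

Required annual nominal rate: (1+4.68%)(1+4.4%) − 1 = 9.28592%.
Cumulative over 2 years: (1 + 0.0928592)^2 − 1 ≈ 0.19434.

19.43%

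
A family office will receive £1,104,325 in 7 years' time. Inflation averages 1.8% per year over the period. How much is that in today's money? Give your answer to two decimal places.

Price-level factor over 7 years: (1 + 1.8%)^7 ≈ 1.1330118341.
Purchasing power today: £1,104,325 divided by that factor.

£974,680.91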